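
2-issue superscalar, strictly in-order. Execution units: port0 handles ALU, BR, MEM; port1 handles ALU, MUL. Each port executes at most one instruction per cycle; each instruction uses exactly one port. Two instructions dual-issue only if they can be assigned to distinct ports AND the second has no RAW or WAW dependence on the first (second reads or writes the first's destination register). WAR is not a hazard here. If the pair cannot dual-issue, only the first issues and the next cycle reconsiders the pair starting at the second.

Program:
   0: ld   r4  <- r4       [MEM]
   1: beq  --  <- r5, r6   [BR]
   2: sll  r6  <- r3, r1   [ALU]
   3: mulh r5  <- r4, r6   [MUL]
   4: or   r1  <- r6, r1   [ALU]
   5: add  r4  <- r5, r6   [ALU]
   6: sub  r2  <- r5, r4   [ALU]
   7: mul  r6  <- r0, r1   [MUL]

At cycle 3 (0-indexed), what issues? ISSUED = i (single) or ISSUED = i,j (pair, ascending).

ISSUED = 5

c0: i0 ld.MEM  no-port MEM/BR
c1: i1&i2 beq.BR sll.ALU  2-wide
c2: i3&i4 mulh.MUL or.ALU  2-wide
c3: i5 add.ALU  RAW r4
c4: i6&i7 sub.ALU mul.MUL  2-wide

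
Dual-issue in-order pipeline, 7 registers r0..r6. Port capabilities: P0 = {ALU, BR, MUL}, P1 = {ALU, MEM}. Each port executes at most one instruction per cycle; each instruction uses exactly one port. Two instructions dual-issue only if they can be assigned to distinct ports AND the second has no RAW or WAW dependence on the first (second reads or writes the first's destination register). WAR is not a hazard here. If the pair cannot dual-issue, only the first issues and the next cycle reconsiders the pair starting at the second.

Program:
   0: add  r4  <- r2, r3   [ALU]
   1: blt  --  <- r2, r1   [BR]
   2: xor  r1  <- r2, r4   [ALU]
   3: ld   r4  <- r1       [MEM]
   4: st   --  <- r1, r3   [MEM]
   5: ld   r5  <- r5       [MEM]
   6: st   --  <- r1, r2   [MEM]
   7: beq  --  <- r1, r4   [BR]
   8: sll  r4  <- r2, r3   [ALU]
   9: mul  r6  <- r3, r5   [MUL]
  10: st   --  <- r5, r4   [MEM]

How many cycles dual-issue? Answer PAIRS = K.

t=0 i0&i1:add blt ; dual
t=1 i2:xor ; RAW r1
t=2 i3:ld ; no-port MEM/MEM
t=3 i4:st ; no-port MEM/MEM
t=4 i5:ld ; no-port MEM/MEM
t=5 i6&i7:st beq ; dual
t=6 i8&i9:sll mul ; dual
t=7 i10:st ; tail

PAIRS = 3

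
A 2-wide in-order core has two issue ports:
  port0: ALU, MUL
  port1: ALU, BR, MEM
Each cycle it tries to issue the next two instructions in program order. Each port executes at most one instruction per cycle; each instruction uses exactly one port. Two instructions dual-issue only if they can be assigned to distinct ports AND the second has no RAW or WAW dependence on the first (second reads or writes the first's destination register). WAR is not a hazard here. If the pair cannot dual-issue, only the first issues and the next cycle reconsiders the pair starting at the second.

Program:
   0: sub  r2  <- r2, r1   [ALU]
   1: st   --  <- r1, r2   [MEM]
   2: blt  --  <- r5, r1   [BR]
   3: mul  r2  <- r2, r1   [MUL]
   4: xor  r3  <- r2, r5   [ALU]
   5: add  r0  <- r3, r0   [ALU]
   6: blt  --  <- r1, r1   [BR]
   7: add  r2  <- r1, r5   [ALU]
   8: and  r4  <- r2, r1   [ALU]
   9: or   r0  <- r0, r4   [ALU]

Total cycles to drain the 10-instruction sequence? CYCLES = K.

CYCLES = 8

c0: i0 sub.ALU  RAW r2
c1: i1 st.MEM  no-port MEM/BR
c2: i2,i3 blt.BR mul.MUL  dual
c3: i4 xor.ALU  RAW r3
c4: i5,i6 add.ALU blt.BR  dual
c5: i7 add.ALU  RAW r2
c6: i8 and.ALU  RAW r4
c7: i9 or.ALU  tail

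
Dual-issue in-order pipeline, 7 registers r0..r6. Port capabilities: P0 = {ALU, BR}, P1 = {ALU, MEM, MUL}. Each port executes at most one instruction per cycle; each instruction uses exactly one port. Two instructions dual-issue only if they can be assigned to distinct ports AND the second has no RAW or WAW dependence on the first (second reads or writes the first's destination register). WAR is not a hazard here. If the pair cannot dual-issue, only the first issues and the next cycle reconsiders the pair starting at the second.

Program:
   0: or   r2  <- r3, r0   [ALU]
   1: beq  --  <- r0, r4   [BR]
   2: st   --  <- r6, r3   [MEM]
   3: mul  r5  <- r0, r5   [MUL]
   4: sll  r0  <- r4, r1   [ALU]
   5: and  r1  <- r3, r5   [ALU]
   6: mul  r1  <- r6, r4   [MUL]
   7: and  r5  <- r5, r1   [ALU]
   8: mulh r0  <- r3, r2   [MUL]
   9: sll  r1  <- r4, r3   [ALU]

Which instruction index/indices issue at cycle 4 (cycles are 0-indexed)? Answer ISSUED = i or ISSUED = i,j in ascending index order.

ISSUED = 6

0. or beq @i0,i1  | 2-wide
1. st @i2  | no-port MEM/MUL
2. mul sll @i3,i4  | 2-wide
3. and @i5  | WAW r1
4. mul @i6  | RAW r1
5. and mulh @i7,i8  | 2-wide
6. sll @i9  | tail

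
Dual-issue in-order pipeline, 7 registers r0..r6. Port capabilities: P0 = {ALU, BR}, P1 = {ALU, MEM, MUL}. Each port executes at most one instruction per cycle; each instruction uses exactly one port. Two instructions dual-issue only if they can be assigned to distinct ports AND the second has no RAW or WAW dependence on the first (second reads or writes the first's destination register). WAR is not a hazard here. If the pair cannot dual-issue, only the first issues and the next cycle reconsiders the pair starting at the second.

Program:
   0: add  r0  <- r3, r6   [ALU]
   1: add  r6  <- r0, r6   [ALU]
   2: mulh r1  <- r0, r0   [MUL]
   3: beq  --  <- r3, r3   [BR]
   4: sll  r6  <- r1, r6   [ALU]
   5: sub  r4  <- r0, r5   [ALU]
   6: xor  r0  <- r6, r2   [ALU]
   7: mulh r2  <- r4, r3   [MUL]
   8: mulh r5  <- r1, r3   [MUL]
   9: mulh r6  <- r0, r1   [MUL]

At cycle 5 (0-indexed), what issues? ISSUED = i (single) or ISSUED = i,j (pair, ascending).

#0 head=0: add.ALU i0 RAW r0
#1 head=1: add.ALU mulh.MUL i1+i2 2-wide
#2 head=3: beq.BR sll.ALU i3+i4 2-wide
#3 head=5: sub.ALU xor.ALU i5+i6 2-wide
#4 head=7: mulh.MUL i7 no-port MUL/MUL
#5 head=8: mulh.MUL i8 no-port MUL/MUL
#6 head=9: mulh.MUL i9 tail

ISSUED = 8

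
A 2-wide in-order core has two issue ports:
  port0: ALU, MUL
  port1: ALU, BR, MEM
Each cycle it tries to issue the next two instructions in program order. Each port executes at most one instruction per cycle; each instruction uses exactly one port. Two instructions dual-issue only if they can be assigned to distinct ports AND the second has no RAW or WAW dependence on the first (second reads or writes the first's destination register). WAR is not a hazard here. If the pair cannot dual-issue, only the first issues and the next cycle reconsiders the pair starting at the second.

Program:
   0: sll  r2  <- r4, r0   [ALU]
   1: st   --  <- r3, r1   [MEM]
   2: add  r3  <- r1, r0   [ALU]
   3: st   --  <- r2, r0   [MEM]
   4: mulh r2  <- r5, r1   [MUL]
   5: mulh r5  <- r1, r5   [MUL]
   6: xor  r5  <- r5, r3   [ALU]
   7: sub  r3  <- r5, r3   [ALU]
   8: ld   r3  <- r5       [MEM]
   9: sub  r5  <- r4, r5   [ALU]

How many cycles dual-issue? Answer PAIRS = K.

PAIRS = 3

  cy0 -> i0/i1 (sll.ALU;st.MEM) pair
  cy1 -> i2/i3 (add.ALU;st.MEM) pair
  cy2 -> i4 (mulh.MUL) no-port MUL/MUL
  cy3 -> i5 (mulh.MUL) RAW+WAW r5
  cy4 -> i6 (xor.ALU) RAW r5
  cy5 -> i7 (sub.ALU) WAW r3
  cy6 -> i8/i9 (ld.MEM;sub.ALU) pair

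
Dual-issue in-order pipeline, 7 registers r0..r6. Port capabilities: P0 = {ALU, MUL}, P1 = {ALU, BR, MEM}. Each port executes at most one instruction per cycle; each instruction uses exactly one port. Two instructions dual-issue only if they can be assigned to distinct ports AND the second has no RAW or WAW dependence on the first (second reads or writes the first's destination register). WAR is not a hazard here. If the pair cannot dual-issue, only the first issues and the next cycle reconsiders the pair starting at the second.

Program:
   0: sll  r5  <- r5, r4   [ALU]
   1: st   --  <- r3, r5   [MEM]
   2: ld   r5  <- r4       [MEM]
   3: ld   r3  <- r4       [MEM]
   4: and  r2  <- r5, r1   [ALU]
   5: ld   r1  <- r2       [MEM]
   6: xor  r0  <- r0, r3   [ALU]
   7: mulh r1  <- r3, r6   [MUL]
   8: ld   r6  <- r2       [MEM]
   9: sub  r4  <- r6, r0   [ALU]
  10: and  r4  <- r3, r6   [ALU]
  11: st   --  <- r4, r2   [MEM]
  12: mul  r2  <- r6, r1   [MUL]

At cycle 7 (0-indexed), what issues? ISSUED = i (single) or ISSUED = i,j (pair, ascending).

ISSUED = 10

  cy0 -> i0 (sll) RAW r5
  cy1 -> i1 (st) no-port MEM/MEM
  cy2 -> i2 (ld) no-port MEM/MEM
  cy3 -> i3+i4 (ld+and) dual
  cy4 -> i5+i6 (ld+xor) dual
  cy5 -> i7+i8 (mulh+ld) dual
  cy6 -> i9 (sub) WAW r4
  cy7 -> i10 (and) RAW r4
  cy8 -> i11+i12 (st+mul) dual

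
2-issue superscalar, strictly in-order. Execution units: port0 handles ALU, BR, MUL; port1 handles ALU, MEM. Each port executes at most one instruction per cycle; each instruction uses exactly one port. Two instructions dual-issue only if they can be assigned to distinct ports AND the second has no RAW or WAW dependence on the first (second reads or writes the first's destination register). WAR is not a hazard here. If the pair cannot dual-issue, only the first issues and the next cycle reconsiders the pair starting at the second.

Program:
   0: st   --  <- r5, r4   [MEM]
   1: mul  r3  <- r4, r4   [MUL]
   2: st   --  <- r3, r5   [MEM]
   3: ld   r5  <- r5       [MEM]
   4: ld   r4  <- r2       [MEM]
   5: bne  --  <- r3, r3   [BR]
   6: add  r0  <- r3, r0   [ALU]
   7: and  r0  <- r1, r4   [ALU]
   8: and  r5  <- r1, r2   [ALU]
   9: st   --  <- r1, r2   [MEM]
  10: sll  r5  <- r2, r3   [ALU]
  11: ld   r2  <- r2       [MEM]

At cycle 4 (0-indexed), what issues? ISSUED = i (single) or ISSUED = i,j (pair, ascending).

ISSUED = 6

#0 head=0: st.MEM/mul.MUL i0&i1 2-wide
#1 head=2: st.MEM i2 no-port MEM/MEM
#2 head=3: ld.MEM i3 no-port MEM/MEM
#3 head=4: ld.MEM/bne.BR i4&i5 2-wide
#4 head=6: add.ALU i6 WAW r0
#5 head=7: and.ALU/and.ALU i7&i8 2-wide
#6 head=9: st.MEM/sll.ALU i9&i10 2-wide
#7 head=11: ld.MEM i11 tail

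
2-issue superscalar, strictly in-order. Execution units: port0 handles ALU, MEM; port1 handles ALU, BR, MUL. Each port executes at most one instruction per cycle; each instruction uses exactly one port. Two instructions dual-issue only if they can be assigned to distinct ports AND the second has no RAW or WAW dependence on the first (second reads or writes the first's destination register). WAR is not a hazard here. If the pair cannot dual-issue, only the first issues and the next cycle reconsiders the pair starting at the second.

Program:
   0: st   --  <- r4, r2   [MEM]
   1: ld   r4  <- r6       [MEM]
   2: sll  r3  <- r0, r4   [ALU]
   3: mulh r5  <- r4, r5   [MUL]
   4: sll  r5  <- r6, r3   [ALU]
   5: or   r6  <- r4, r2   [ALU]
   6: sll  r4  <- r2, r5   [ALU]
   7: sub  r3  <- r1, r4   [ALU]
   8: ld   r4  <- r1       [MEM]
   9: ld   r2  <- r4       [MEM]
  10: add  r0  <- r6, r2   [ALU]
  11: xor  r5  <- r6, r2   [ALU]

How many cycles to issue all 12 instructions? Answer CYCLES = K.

CYCLES = 8

[0] i0  st  -- no-port MEM/MEM
[1] i1  ld  -- RAW r4
[2] i2+i3  sll/mulh  -- dual
[3] i4+i5  sll/or  -- dual
[4] i6  sll  -- RAW r4
[5] i7+i8  sub/ld  -- dual
[6] i9  ld  -- RAW r2
[7] i10+i11  add/xor  -- dual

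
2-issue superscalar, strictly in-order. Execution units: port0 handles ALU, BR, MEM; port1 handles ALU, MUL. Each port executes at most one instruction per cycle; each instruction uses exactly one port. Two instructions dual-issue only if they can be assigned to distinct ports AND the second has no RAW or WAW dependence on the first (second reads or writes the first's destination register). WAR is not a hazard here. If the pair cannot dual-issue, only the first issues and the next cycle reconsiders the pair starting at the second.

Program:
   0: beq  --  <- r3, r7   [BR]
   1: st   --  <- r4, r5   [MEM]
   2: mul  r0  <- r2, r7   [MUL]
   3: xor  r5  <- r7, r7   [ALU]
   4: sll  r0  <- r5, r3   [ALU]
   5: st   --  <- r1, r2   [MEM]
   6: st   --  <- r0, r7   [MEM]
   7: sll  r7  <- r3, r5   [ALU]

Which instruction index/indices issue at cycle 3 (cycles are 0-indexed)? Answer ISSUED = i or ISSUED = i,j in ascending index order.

ISSUED = 4,5

[0] i0  beq.BR  -- no-port BR/MEM
[1] i1,i2  st.MEM+mul.MUL  -- 2-wide
[2] i3  xor.ALU  -- RAW r5
[3] i4,i5  sll.ALU+st.MEM  -- 2-wide
[4] i6,i7  st.MEM+sll.ALU  -- 2-wide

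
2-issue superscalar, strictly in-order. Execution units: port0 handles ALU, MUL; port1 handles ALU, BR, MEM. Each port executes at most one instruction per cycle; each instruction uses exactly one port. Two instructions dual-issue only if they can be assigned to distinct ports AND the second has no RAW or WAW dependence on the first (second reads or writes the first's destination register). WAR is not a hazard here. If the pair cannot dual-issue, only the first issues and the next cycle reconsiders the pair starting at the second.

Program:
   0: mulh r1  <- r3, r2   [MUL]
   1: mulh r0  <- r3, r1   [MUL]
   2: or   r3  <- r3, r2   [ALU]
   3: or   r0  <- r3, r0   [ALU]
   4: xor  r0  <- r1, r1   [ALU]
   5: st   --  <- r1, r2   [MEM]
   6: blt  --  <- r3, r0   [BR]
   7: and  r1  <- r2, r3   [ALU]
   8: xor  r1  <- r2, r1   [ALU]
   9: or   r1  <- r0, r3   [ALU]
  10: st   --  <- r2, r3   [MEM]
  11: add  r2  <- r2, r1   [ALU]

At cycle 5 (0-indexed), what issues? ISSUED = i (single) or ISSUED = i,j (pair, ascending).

ISSUED = 8

#0 head=0: mulh i0 no-port MUL/MUL
#1 head=1: mulh+or i1+i2 2-wide
#2 head=3: or i3 WAW r0
#3 head=4: xor+st i4+i5 2-wide
#4 head=6: blt+and i6+i7 2-wide
#5 head=8: xor i8 WAW r1
#6 head=9: or+st i9+i10 2-wide
#7 head=11: add i11 tail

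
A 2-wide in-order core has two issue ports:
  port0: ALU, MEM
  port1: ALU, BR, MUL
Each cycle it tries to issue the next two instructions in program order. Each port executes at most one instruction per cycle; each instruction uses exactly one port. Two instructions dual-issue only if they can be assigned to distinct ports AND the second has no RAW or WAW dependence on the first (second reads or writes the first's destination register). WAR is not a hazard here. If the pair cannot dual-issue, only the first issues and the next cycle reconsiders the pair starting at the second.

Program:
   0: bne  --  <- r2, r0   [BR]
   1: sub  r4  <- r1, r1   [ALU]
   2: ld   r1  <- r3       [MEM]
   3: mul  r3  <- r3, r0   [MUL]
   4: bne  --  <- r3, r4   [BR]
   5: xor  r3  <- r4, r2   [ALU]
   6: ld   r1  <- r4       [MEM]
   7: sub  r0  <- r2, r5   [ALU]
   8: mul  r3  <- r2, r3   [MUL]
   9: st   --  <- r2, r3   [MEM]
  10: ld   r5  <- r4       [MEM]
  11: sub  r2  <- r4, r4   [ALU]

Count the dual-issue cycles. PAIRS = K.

#0 head=0: bne sub i0,i1 dual
#1 head=2: ld mul i2,i3 dual
#2 head=4: bne xor i4,i5 dual
#3 head=6: ld sub i6,i7 dual
#4 head=8: mul i8 RAW r3
#5 head=9: st i9 no-port MEM/MEM
#6 head=10: ld sub i10,i11 dual

PAIRS = 5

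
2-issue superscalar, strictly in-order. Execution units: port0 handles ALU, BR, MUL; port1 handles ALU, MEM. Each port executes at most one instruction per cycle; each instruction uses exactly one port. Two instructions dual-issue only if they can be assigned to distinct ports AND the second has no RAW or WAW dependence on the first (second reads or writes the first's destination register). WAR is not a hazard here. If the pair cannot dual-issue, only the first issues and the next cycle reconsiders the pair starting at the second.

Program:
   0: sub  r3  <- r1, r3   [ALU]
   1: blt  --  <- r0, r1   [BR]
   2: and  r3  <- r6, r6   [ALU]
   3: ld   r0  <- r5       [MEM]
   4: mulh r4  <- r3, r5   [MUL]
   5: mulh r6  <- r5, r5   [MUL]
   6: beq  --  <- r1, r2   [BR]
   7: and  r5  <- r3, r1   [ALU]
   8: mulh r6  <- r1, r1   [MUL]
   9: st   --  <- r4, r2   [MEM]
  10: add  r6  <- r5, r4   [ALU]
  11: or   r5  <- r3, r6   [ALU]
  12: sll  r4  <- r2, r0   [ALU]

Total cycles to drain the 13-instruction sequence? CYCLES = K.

0. sub.ALU;blt.BR @i0,i1  | pair
1. and.ALU;ld.MEM @i2,i3  | pair
2. mulh.MUL @i4  | no-port MUL/MUL
3. mulh.MUL @i5  | no-port MUL/BR
4. beq.BR;and.ALU @i6,i7  | pair
5. mulh.MUL;st.MEM @i8,i9  | pair
6. add.ALU @i10  | RAW r6
7. or.ALU;sll.ALU @i11,i12  | pair

CYCLES = 8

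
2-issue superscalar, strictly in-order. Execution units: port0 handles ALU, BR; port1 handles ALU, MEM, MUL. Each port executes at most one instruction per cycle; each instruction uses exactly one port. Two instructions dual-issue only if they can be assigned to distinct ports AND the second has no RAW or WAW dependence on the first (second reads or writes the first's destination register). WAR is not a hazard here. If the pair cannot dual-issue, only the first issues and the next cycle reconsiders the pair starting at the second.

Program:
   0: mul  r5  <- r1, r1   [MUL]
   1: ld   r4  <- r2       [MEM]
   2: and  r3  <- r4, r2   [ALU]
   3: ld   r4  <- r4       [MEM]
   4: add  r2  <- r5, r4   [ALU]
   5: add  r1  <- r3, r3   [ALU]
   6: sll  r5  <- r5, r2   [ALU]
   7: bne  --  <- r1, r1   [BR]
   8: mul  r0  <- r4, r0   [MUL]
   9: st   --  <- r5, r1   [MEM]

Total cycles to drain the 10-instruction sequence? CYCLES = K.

#0 head=0: mul i0 no-port MUL/MEM
#1 head=1: ld i1 RAW r4
#2 head=2: and+ld i2&i3 dual
#3 head=4: add+add i4&i5 dual
#4 head=6: sll+bne i6&i7 dual
#5 head=8: mul i8 no-port MUL/MEM
#6 head=9: st i9 tail

CYCLES = 7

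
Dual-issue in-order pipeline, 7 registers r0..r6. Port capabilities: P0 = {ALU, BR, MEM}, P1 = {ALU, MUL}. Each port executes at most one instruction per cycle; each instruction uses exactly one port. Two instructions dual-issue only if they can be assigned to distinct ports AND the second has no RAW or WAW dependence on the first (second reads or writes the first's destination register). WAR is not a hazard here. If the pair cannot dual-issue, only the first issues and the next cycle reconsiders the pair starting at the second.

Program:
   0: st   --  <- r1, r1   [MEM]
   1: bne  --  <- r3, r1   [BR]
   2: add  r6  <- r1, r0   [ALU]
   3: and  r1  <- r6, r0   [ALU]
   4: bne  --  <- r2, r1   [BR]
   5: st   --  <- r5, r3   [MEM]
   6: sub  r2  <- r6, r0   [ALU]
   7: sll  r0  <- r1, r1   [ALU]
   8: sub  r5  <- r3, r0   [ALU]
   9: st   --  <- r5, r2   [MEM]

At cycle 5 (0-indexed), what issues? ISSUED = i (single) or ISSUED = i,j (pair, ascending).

ISSUED = 7

  cy0 -> i0 (st) no-port MEM/BR
  cy1 -> i1/i2 (bne add) 2-wide
  cy2 -> i3 (and) RAW r1
  cy3 -> i4 (bne) no-port BR/MEM
  cy4 -> i5/i6 (st sub) 2-wide
  cy5 -> i7 (sll) RAW r0
  cy6 -> i8 (sub) RAW r5
  cy7 -> i9 (st) tail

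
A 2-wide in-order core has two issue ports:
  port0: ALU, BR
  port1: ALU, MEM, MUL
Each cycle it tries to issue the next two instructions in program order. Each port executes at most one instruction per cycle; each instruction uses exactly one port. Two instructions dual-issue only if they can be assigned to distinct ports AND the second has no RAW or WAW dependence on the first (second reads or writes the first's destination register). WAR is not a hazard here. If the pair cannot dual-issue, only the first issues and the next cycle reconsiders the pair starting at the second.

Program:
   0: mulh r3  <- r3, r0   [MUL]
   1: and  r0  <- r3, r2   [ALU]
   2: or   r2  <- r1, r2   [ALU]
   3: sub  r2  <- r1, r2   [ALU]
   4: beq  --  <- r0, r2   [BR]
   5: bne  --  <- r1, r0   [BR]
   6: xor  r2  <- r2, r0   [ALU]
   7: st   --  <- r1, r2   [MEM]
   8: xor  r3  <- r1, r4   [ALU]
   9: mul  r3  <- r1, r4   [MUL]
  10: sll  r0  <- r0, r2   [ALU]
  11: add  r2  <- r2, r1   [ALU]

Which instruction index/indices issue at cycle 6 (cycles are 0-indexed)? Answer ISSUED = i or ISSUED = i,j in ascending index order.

ISSUED = 9,10

c0: i0 mulh.MUL  RAW r3
c1: i1+i2 and.ALU;or.ALU  2-wide
c2: i3 sub.ALU  RAW r2
c3: i4 beq.BR  no-port BR/BR
c4: i5+i6 bne.BR;xor.ALU  2-wide
c5: i7+i8 st.MEM;xor.ALU  2-wide
c6: i9+i10 mul.MUL;sll.ALU  2-wide
c7: i11 add.ALU  tail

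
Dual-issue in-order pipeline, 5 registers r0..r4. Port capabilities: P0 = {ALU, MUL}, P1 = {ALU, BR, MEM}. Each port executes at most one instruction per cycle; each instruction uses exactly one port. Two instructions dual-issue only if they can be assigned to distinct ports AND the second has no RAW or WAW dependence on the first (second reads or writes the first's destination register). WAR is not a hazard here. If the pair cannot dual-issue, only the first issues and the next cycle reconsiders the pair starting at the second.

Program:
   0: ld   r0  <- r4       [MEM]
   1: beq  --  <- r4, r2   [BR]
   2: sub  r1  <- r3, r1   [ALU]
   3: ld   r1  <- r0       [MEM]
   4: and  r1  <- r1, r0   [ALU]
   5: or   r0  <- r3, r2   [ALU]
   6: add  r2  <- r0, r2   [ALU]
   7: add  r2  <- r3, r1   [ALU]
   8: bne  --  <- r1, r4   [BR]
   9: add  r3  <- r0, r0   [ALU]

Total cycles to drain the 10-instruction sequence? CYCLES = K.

[0] i0  ld.MEM  -- no-port MEM/BR
[1] i1,i2  beq.BR sub.ALU  -- pair
[2] i3  ld.MEM  -- RAW+WAW r1
[3] i4,i5  and.ALU or.ALU  -- pair
[4] i6  add.ALU  -- WAW r2
[5] i7,i8  add.ALU bne.BR  -- pair
[6] i9  add.ALU  -- tail

CYCLES = 7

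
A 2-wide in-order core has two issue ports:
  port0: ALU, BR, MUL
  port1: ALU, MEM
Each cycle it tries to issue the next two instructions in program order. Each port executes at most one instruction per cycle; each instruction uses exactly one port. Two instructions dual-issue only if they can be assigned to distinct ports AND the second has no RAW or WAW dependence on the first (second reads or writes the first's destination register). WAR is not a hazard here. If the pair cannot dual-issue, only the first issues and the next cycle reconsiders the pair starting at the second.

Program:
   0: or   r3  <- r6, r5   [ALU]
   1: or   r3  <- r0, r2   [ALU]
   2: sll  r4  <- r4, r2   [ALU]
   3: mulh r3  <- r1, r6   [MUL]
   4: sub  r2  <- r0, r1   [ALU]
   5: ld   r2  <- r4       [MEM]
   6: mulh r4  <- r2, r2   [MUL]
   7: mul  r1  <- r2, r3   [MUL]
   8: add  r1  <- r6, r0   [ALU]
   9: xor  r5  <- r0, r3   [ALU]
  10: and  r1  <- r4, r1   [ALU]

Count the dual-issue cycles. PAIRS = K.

PAIRS = 3

  cy0 -> i0 (or.ALU) WAW r3
  cy1 -> i1+i2 (or.ALU sll.ALU) 2-wide
  cy2 -> i3+i4 (mulh.MUL sub.ALU) 2-wide
  cy3 -> i5 (ld.MEM) RAW r2
  cy4 -> i6 (mulh.MUL) no-port MUL/MUL
  cy5 -> i7 (mul.MUL) WAW r1
  cy6 -> i8+i9 (add.ALU xor.ALU) 2-wide
  cy7 -> i10 (and.ALU) tail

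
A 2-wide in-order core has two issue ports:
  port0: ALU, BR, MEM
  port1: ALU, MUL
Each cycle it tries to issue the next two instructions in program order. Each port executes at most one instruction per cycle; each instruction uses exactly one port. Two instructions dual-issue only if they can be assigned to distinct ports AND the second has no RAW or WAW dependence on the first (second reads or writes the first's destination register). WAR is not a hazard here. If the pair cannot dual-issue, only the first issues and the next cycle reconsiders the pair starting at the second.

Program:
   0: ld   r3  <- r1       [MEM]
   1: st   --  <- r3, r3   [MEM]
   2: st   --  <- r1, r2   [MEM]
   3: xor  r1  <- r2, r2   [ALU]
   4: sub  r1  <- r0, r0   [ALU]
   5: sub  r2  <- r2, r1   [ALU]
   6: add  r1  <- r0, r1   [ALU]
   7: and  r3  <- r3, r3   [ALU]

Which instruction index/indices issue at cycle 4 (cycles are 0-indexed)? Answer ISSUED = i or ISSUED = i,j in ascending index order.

ISSUED = 5,6

0. ld @i0  | no-port MEM/MEM
1. st @i1  | no-port MEM/MEM
2. st xor @i2/i3  | 2-wide
3. sub @i4  | RAW r1
4. sub add @i5/i6  | 2-wide
5. and @i7  | tail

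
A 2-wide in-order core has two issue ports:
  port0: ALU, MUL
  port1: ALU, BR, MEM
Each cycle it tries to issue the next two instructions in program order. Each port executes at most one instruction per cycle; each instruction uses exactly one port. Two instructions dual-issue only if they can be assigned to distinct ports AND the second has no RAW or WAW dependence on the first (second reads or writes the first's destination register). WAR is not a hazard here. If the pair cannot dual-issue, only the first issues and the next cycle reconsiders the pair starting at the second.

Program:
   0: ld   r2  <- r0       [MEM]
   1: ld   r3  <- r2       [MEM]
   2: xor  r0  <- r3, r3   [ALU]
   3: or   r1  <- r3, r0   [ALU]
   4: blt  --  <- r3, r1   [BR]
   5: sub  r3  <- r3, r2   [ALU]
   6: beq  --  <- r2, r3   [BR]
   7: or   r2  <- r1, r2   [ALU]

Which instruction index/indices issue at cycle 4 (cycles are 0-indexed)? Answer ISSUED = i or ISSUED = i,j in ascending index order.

t=0 i0:ld ; no-port MEM/MEM
t=1 i1:ld ; RAW r3
t=2 i2:xor ; RAW r0
t=3 i3:or ; RAW r1
t=4 i4,i5:blt+sub ; dual
t=5 i6,i7:beq+or ; dual

ISSUED = 4,5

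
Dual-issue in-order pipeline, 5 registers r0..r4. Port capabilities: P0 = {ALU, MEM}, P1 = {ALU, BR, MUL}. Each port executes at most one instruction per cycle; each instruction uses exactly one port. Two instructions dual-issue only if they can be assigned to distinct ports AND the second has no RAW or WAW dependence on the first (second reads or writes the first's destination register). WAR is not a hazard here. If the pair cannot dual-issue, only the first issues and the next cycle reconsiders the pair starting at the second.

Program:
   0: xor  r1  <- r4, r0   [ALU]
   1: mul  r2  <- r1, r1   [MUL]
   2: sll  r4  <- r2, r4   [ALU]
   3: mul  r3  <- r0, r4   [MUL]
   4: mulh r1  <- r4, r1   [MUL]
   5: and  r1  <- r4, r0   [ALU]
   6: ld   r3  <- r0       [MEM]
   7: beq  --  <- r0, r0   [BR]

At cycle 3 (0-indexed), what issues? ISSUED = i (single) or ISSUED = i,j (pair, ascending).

t=0 i0:xor ; RAW r1
t=1 i1:mul ; RAW r2
t=2 i2:sll ; RAW r4
t=3 i3:mul ; no-port MUL/MUL
t=4 i4:mulh ; WAW r1
t=5 i5,i6:and;ld ; dual
t=6 i7:beq ; tail

ISSUED = 3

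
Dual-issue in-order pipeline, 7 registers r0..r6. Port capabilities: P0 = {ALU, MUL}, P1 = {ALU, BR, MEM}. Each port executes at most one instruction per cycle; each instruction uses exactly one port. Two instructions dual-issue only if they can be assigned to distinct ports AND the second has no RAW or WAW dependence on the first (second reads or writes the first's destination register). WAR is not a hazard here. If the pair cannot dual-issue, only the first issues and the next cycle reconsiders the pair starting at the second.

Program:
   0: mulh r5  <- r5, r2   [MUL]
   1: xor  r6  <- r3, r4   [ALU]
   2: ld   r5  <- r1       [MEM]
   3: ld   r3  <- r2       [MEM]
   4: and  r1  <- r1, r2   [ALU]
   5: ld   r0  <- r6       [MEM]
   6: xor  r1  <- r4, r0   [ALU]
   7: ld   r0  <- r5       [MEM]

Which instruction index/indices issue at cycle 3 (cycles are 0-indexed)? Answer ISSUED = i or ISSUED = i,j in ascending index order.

ISSUED = 5

t=0 i0,i1:mulh.MUL+xor.ALU ; pair
t=1 i2:ld.MEM ; no-port MEM/MEM
t=2 i3,i4:ld.MEM+and.ALU ; pair
t=3 i5:ld.MEM ; RAW r0
t=4 i6,i7:xor.ALU+ld.MEM ; pair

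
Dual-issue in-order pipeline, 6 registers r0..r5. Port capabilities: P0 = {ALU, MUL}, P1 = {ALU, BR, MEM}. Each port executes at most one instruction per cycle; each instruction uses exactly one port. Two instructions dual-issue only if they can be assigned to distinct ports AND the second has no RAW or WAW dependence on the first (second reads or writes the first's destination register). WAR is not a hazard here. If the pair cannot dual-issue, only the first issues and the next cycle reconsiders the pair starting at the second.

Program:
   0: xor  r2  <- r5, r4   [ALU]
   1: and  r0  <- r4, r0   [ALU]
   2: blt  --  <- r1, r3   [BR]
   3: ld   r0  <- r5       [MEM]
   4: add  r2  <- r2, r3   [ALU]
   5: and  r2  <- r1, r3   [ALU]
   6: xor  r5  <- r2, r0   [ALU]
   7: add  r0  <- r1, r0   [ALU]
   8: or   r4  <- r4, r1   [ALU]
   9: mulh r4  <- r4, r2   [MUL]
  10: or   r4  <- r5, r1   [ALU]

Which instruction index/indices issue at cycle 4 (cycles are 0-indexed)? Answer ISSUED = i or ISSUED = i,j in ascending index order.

ISSUED = 6,7

  cy0 -> i0,i1 (xor.ALU+and.ALU) 2-wide
  cy1 -> i2 (blt.BR) no-port BR/MEM
  cy2 -> i3,i4 (ld.MEM+add.ALU) 2-wide
  cy3 -> i5 (and.ALU) RAW r2
  cy4 -> i6,i7 (xor.ALU+add.ALU) 2-wide
  cy5 -> i8 (or.ALU) RAW+WAW r4
  cy6 -> i9 (mulh.MUL) WAW r4
  cy7 -> i10 (or.ALU) tail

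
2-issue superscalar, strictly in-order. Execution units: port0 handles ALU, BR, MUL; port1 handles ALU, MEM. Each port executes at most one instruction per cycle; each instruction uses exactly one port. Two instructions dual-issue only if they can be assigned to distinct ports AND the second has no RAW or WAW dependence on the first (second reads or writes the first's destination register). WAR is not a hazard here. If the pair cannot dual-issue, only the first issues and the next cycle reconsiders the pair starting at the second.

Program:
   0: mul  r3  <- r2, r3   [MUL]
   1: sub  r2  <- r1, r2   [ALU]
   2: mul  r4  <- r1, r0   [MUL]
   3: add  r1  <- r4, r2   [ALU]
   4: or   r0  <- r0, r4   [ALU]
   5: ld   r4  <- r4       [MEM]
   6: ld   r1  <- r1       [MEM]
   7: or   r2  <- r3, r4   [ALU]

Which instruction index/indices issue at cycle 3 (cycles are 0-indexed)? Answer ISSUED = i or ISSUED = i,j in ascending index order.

ISSUED = 5

#0 head=0: mul.MUL+sub.ALU i0&i1 dual
#1 head=2: mul.MUL i2 RAW r4
#2 head=3: add.ALU+or.ALU i3&i4 dual
#3 head=5: ld.MEM i5 no-port MEM/MEM
#4 head=6: ld.MEM+or.ALU i6&i7 dual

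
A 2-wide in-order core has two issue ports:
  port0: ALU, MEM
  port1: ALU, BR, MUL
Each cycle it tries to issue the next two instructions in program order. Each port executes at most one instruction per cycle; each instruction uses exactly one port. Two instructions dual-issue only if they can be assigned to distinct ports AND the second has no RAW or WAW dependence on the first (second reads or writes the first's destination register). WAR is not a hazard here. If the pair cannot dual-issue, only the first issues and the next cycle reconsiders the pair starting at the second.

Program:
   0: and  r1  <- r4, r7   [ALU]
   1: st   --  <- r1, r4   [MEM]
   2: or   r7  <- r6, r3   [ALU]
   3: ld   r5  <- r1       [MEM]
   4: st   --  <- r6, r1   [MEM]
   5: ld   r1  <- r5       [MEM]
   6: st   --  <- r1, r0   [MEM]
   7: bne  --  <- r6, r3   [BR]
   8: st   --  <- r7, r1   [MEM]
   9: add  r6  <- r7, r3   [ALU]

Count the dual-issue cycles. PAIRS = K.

PAIRS = 3

0. and.ALU @i0  | RAW r1
1. st.MEM;or.ALU @i1+i2  | pair
2. ld.MEM @i3  | no-port MEM/MEM
3. st.MEM @i4  | no-port MEM/MEM
4. ld.MEM @i5  | no-port MEM/MEM
5. st.MEM;bne.BR @i6+i7  | pair
6. st.MEM;add.ALU @i8+i9  | pair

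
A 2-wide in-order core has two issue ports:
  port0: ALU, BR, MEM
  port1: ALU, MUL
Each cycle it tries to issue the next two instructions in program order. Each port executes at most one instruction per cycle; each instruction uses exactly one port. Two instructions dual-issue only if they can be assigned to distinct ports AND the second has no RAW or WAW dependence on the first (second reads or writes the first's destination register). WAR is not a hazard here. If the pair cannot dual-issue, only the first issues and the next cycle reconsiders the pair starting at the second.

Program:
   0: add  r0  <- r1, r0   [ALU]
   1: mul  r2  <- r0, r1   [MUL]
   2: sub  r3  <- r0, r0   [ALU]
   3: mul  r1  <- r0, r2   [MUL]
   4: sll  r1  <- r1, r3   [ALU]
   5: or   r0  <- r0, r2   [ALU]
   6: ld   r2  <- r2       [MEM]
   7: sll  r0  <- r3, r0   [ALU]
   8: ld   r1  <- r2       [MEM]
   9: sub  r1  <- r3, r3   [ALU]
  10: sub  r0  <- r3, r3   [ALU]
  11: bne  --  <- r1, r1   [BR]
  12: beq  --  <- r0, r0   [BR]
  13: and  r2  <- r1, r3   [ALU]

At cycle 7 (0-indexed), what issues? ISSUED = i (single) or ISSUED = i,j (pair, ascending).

ISSUED = 11

0. add.ALU @i0  | RAW r0
1. mul.MUL/sub.ALU @i1+i2  | pair
2. mul.MUL @i3  | RAW+WAW r1
3. sll.ALU/or.ALU @i4+i5  | pair
4. ld.MEM/sll.ALU @i6+i7  | pair
5. ld.MEM @i8  | WAW r1
6. sub.ALU/sub.ALU @i9+i10  | pair
7. bne.BR @i11  | no-port BR/BR
8. beq.BR/and.ALU @i12+i13  | pair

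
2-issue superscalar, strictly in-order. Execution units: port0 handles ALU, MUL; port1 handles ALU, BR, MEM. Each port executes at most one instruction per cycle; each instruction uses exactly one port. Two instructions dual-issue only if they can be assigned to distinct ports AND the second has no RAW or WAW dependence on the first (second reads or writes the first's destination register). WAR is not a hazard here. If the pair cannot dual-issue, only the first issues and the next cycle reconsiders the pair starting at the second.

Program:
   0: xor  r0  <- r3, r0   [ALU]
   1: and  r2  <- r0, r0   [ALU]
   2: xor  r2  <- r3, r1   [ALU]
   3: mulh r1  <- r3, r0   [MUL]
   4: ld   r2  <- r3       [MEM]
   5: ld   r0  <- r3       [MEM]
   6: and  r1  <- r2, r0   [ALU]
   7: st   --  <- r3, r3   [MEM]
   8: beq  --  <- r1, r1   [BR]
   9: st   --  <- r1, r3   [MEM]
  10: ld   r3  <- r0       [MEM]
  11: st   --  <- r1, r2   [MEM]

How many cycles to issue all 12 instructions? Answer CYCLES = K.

c0: i0 xor.ALU  RAW r0
c1: i1 and.ALU  WAW r2
c2: i2/i3 xor.ALU mulh.MUL  2-wide
c3: i4 ld.MEM  no-port MEM/MEM
c4: i5 ld.MEM  RAW r0
c5: i6/i7 and.ALU st.MEM  2-wide
c6: i8 beq.BR  no-port BR/MEM
c7: i9 st.MEM  no-port MEM/MEM
c8: i10 ld.MEM  no-port MEM/MEM
c9: i11 st.MEM  tail

CYCLES = 10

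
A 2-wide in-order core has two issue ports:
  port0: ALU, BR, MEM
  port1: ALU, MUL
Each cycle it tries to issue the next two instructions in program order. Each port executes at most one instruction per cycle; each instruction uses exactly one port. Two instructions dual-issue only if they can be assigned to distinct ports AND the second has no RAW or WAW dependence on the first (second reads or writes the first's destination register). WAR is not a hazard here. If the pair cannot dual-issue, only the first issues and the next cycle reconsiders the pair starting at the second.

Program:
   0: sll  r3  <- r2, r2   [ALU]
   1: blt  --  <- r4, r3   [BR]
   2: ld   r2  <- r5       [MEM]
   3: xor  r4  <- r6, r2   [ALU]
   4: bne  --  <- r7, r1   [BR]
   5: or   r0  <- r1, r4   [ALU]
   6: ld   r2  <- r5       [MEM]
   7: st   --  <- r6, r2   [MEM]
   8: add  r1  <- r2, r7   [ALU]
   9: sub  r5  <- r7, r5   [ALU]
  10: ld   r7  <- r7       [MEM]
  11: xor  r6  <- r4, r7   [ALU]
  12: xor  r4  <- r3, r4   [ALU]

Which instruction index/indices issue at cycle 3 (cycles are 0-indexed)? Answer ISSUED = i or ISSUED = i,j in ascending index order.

t=0 i0:sll.ALU ; RAW r3
t=1 i1:blt.BR ; no-port BR/MEM
t=2 i2:ld.MEM ; RAW r2
t=3 i3&i4:xor.ALU/bne.BR ; 2-wide
t=4 i5&i6:or.ALU/ld.MEM ; 2-wide
t=5 i7&i8:st.MEM/add.ALU ; 2-wide
t=6 i9&i10:sub.ALU/ld.MEM ; 2-wide
t=7 i11&i12:xor.ALU/xor.ALU ; 2-wide

ISSUED = 3,4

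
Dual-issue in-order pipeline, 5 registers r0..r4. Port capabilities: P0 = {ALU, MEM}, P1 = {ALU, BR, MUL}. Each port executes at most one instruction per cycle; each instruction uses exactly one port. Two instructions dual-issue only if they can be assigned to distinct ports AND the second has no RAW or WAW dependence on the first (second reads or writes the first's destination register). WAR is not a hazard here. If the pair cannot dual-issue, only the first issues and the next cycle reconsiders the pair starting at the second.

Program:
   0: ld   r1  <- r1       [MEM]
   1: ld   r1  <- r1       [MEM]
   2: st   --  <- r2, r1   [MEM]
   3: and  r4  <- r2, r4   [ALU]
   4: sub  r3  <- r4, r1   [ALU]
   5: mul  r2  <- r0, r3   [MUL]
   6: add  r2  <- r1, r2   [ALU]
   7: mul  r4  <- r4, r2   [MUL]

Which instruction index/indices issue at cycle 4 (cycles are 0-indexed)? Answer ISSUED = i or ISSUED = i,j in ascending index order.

ISSUED = 5

t=0 i0:ld ; no-port MEM/MEM
t=1 i1:ld ; no-port MEM/MEM
t=2 i2,i3:st/and ; dual
t=3 i4:sub ; RAW r3
t=4 i5:mul ; RAW+WAW r2
t=5 i6:add ; RAW r2
t=6 i7:mul ; tail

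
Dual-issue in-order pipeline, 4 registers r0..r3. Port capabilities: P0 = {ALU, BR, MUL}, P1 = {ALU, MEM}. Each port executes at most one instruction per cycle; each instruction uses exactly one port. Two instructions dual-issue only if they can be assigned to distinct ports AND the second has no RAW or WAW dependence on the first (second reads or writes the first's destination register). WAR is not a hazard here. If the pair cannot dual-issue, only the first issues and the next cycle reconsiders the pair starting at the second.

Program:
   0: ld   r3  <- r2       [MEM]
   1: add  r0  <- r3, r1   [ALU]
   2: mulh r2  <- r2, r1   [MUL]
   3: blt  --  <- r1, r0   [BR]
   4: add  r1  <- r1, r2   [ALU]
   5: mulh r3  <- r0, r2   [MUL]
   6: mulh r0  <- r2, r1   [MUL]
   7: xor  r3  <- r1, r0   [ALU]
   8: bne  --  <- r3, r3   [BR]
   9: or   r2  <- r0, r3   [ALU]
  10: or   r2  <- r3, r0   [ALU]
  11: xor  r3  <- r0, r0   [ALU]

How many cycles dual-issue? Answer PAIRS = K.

t=0 i0:ld ; RAW r3
t=1 i1&i2:add mulh ; dual
t=2 i3&i4:blt add ; dual
t=3 i5:mulh ; no-port MUL/MUL
t=4 i6:mulh ; RAW r0
t=5 i7:xor ; RAW r3
t=6 i8&i9:bne or ; dual
t=7 i10&i11:or xor ; dual

PAIRS = 4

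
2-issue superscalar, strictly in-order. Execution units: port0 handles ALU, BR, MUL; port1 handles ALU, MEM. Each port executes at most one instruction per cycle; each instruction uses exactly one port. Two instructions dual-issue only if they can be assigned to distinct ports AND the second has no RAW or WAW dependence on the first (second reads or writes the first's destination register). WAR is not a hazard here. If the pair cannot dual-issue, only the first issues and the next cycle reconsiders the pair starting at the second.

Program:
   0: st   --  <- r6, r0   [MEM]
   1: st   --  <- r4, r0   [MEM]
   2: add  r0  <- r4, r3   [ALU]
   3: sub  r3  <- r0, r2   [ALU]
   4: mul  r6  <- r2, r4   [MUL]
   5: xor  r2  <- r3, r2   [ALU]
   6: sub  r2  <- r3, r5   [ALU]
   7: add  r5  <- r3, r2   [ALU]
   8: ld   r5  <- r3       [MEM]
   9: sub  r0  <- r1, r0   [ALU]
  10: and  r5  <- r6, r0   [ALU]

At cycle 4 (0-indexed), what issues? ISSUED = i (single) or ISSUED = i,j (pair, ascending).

0. st.MEM @i0  | no-port MEM/MEM
1. st.MEM+add.ALU @i1&i2  | 2-wide
2. sub.ALU+mul.MUL @i3&i4  | 2-wide
3. xor.ALU @i5  | WAW r2
4. sub.ALU @i6  | RAW r2
5. add.ALU @i7  | WAW r5
6. ld.MEM+sub.ALU @i8&i9  | 2-wide
7. and.ALU @i10  | tail

ISSUED = 6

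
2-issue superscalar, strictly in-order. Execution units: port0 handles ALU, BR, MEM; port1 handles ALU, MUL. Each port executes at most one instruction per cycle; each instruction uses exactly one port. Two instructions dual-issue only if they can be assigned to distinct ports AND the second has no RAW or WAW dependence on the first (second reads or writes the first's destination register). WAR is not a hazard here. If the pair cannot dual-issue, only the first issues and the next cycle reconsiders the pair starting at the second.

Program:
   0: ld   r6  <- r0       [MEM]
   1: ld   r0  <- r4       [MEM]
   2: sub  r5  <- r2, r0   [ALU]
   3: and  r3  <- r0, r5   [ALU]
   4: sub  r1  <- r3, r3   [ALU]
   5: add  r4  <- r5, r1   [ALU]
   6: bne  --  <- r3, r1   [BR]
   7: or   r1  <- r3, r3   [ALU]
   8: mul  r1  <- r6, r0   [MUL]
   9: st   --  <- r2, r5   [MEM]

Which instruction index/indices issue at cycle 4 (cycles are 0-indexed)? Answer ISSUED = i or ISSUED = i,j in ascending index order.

  cy0 -> i0 (ld) no-port MEM/MEM
  cy1 -> i1 (ld) RAW r0
  cy2 -> i2 (sub) RAW r5
  cy3 -> i3 (and) RAW r3
  cy4 -> i4 (sub) RAW r1
  cy5 -> i5&i6 (add;bne) 2-wide
  cy6 -> i7 (or) WAW r1
  cy7 -> i8&i9 (mul;st) 2-wide

ISSUED = 4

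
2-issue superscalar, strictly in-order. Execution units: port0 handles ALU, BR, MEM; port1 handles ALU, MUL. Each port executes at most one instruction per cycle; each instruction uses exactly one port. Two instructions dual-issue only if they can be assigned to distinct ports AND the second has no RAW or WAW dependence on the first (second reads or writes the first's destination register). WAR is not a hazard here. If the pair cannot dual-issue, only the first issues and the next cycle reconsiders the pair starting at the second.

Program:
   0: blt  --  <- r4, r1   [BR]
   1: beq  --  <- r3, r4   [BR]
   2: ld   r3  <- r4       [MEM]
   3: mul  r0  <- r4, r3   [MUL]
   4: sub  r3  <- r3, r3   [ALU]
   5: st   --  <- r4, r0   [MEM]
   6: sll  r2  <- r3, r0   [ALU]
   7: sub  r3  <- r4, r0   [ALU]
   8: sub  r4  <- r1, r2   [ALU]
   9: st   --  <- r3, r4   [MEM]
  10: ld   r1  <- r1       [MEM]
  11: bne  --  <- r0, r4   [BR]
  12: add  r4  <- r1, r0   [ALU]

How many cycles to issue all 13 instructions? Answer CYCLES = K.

CYCLES = 9

  cy0 -> i0 (blt.BR) no-port BR/BR
  cy1 -> i1 (beq.BR) no-port BR/MEM
  cy2 -> i2 (ld.MEM) RAW r3
  cy3 -> i3+i4 (mul.MUL sub.ALU) dual
  cy4 -> i5+i6 (st.MEM sll.ALU) dual
  cy5 -> i7+i8 (sub.ALU sub.ALU) dual
  cy6 -> i9 (st.MEM) no-port MEM/MEM
  cy7 -> i10 (ld.MEM) no-port MEM/BR
  cy8 -> i11+i12 (bne.BR add.ALU) dual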